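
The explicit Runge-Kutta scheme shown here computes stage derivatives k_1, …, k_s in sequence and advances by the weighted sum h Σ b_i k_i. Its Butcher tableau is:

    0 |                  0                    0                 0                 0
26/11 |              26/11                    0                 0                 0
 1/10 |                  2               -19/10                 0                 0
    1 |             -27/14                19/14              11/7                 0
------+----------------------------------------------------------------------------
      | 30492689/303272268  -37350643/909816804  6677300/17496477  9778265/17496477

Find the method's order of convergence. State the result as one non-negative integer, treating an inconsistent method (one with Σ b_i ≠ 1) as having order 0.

3

b = (30492689/303272268, -37350643/909816804, 6677300/17496477, 9778265/17496477)
c = (0, 26/11, 1/10, 1)
Ac = (0, 0, -247/55, 2591/770)
Σ b_i: 30492689/303272268·1 + (-37350643/909816804)·1 + 6677300/17496477·1 + 9778265/17496477·1 = 1 ✓
b·c: (-37350643/909816804)·26/11 + 6677300/17496477·1/10 + 9778265/17496477·1 = 1/2 ✓
b·c²: (-37350643/909816804)·676/121 + 6677300/17496477·1/100 + 9778265/17496477·1 = 1/3 ✓
b·Ac: 6677300/17496477·(-247/55) + 9778265/17496477·2591/770 = 1/6 ✓
b·c³: (-37350643/909816804)·17576/1331 + 6677300/17496477·1/1000 + 9778265/17496477·1 = 10998371/641537490 ≠ 1/4 ⇒ order 3.
b·(c∘Ac): 6677300/17496477·(-247/550) + 9778265/17496477·2591/770 = 219299755/128307498 ≠ 1/8
b·Ac²: 6677300/17496477·(-6422/605) + 9778265/17496477·91933/12100 = 83460251/427691660 ≠ 1/12
b·A²c: 9778265/17496477·(-247/35) = -69006613/17496477 ≠ 1/24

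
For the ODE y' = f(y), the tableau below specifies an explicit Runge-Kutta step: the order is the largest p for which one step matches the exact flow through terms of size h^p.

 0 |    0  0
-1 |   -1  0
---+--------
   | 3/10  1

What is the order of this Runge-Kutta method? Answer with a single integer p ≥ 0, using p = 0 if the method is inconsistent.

b = (3/10, 1)
c = (0, -1)
Σ b_i: 3/10·1 + 1·1 = 13/10 ≠ 1 ⇒ order 0.

0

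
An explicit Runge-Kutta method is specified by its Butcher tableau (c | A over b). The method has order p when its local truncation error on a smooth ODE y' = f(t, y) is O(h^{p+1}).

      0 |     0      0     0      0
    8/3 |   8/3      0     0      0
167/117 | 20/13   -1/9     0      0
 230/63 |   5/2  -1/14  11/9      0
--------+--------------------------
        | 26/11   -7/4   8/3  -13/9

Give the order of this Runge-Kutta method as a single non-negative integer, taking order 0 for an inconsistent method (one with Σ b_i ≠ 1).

0

b = (26/11, -7/4, 8/3, -13/9)
c = (0, 8/3, 167/117, 230/63)
Ac = (0, 0, -8/27, 11455/7371)
Σ b_i: 26/11·1 + (-7/4)·1 + 8/3·1 + (-13/9)·1 = 727/396 ≠ 1 ⇒ order 0.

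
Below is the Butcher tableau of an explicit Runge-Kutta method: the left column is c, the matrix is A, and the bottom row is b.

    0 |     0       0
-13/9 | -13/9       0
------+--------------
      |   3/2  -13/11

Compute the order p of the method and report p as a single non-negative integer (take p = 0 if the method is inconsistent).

b = (3/2, -13/11)
c = (0, -13/9)
Σ b_i: 3/2·1 + (-13/11)·1 = 7/22 ≠ 1 ⇒ order 0.

0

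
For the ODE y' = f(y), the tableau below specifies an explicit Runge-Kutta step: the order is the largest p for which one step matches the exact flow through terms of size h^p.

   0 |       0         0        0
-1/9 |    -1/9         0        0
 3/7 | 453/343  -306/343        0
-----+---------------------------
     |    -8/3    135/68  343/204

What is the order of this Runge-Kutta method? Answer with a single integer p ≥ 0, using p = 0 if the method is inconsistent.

3

b = (-8/3, 135/68, 343/204)
c = (0, -1/9, 3/7)
Ac = (0, 0, 34/343)
Σ b_i: (-8/3)·1 + 135/68·1 + 343/204·1 = 1 ✓
b·c: 135/68·(-1/9) + 343/204·3/7 = 1/2 ✓
b·c²: 135/68·1/81 + 343/204·9/49 = 1/3 ✓
b·Ac: 343/204·34/343 = 1/6 ✓; 3 stages ⇒ order 3.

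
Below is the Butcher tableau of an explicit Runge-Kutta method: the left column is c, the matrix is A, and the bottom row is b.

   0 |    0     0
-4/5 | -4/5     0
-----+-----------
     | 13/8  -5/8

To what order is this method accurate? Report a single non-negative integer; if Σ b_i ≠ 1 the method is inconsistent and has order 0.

b = (13/8, -5/8)
c = (0, -4/5)
Σ b_i: 13/8·1 + (-5/8)·1 = 1 ✓
b·c: (-5/8)·(-4/5) = 1/2 ✓; 2 stages ⇒ order 2.

2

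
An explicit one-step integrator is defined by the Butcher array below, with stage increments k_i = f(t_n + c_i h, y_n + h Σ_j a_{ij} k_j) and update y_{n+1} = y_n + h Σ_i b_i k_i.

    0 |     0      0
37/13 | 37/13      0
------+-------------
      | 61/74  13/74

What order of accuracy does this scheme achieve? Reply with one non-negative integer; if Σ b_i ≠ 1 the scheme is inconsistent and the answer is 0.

2

b = (61/74, 13/74)
c = (0, 37/13)
Σ b_i: 61/74·1 + 13/74·1 = 1 ✓
b·c: 13/74·37/13 = 1/2 ✓; 2 stages ⇒ order 2.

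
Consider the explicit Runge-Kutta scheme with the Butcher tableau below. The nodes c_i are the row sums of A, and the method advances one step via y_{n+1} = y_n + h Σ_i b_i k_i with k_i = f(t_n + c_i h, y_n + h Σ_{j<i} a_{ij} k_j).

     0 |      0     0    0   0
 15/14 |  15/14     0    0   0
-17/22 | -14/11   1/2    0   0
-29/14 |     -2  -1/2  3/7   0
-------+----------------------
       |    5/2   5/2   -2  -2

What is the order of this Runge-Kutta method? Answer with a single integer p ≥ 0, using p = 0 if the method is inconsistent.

b = (5/2, 5/2, -2, -2)
c = (0, 15/14, -17/22, -29/14)
Ac = (0, 0, 15/28, -267/308)
Σ b_i: 5/2·1 + 5/2·1 + (-2)·1 + (-2)·1 = 1 ✓
b·c: 5/2·15/14 + (-2)·(-17/22) + (-2)·(-29/14) = 2577/308 ≠ 1/2 ⇒ order 1.

1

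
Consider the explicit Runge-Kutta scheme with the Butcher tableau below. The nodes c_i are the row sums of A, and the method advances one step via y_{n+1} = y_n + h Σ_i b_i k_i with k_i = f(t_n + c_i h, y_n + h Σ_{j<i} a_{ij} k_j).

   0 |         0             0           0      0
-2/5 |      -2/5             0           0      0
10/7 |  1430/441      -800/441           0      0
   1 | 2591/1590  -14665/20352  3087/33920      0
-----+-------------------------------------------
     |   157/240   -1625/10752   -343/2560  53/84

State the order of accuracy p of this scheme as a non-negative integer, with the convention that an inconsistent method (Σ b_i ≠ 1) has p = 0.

b = (157/240, -1625/10752, -343/2560, 53/84)
c = (0, -2/5, 10/7, 1)
Ac = (0, 0, 320/441, 133/318)
Σ b_i: 157/240·1 + (-1625/10752)·1 + (-343/2560)·1 + 53/84·1 = 1 ✓
b·c: (-1625/10752)·(-2/5) + (-343/2560)·10/7 + 53/84·1 = 1/2 ✓
b·c²: (-1625/10752)·4/25 + (-343/2560)·100/49 + 53/84·1 = 1/3 ✓
b·Ac: (-343/2560)·320/441 + 53/84·133/318 = 1/6 ✓
b·c³: (-1625/10752)·(-8/125) + (-343/2560)·1000/343 + 53/84·1 = 1/4 ✓
b·(c∘Ac): (-343/2560)·3200/3087 + 53/84·133/318 = 1/8 ✓
b·Ac²: (-343/2560)·(-128/441) + 53/84·56/795 = 1/12 ✓
b·A²c: 53/84·7/106 = 1/24 ✓; 4 stages ⇒ order 4.

4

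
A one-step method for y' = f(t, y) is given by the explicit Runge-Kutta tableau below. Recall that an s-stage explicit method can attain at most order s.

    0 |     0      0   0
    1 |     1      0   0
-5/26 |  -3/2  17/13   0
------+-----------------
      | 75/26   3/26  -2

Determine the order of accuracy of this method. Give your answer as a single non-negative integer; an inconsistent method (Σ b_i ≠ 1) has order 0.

b = (75/26, 3/26, -2)
c = (0, 1, -5/26)
Ac = (0, 0, 17/13)
Σ b_i: 75/26·1 + 3/26·1 + (-2)·1 = 1 ✓
b·c: 3/26·1 + (-2)·(-5/26) = 1/2 ✓
b·c²: 3/26·1 + (-2)·25/676 = 7/169 ≠ 1/3 ⇒ order 2.
b·Ac: (-2)·17/13 = -34/13 ≠ 1/6

2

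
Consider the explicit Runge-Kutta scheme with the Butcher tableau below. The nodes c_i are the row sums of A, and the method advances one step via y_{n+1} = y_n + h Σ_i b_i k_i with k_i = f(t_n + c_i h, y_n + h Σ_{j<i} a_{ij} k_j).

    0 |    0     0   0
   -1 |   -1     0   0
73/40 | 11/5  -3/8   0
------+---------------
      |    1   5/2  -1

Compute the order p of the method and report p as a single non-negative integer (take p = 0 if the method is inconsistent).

b = (1, 5/2, -1)
c = (0, -1, 73/40)
Ac = (0, 0, 3/8)
Σ b_i: 1·1 + 5/2·1 + (-1)·1 = 5/2 ≠ 1 ⇒ order 0.

0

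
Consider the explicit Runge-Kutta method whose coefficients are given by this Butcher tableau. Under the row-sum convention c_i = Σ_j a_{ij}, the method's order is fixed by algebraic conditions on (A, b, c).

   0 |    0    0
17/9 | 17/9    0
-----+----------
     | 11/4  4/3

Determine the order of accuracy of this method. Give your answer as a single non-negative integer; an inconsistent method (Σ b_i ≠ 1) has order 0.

b = (11/4, 4/3)
c = (0, 17/9)
Σ b_i: 11/4·1 + 4/3·1 = 49/12 ≠ 1 ⇒ order 0.

0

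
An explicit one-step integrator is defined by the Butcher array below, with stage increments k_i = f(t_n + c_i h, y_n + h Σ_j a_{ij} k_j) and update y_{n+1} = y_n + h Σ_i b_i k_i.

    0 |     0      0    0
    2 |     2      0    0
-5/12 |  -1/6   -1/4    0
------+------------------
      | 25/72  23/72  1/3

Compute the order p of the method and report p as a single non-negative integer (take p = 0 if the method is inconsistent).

2

b = (25/72, 23/72, 1/3)
c = (0, 2, -5/12)
Ac = (0, 0, -1/2)
Σ b_i: 25/72·1 + 23/72·1 + 1/3·1 = 1 ✓
b·c: 23/72·2 + 1/3·(-5/12) = 1/2 ✓
b·c²: 23/72·4 + 1/3·25/144 = 577/432 ≠ 1/3 ⇒ order 2.
b·Ac: 1/3·(-1/2) = -1/6 ≠ 1/6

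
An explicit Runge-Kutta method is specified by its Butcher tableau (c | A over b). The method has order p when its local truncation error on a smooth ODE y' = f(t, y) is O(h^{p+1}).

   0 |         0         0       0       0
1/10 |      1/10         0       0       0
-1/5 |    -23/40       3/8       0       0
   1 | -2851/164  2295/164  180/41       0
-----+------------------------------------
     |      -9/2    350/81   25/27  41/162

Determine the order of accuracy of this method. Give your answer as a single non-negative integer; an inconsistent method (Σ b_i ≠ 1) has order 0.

4

b = (-9/2, 350/81, 25/27, 41/162)
c = (0, 1/10, -1/5, 1)
Ac = (0, 0, 3/80, 171/328)
Σ b_i: (-9/2)·1 + 350/81·1 + 25/27·1 + 41/162·1 = 1 ✓
b·c: 350/81·1/10 + 25/27·(-1/5) + 41/162·1 = 1/2 ✓
b·c²: 350/81·1/100 + 25/27·1/25 + 41/162·1 = 1/3 ✓
b·Ac: 25/27·3/80 + 41/162·171/328 = 1/6 ✓
b·c³: 350/81·1/1000 + 25/27·(-1/125) + 41/162·1 = 1/4 ✓
b·(c∘Ac): 25/27·(-3/400) + 41/162·171/328 = 1/8 ✓
b·Ac²: 25/27·3/800 + 41/162·207/656 = 1/12 ✓
b·A²c: 41/162·27/164 = 1/24 ✓; 4 stages ⇒ order 4.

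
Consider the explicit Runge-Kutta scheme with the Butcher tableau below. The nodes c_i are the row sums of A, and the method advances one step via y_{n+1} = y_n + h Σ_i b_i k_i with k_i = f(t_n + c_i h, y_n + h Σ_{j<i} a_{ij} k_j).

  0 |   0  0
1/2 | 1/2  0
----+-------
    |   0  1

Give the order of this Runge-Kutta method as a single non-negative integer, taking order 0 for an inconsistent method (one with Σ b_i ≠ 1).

b = (0, 1)
c = (0, 1/2)
Σ b_i: 1·1 = 1 ✓
b·c: 1·1/2 = 1/2 ✓; 2 stages ⇒ order 2.

2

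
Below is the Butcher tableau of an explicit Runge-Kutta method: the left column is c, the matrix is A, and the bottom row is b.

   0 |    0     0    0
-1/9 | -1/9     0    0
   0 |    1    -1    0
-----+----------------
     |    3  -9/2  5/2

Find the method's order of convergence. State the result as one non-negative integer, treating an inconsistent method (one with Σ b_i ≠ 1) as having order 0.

2

b = (3, -9/2, 5/2)
c = (0, -1/9, 0)
Ac = (0, 0, 1/9)
Σ b_i: 3·1 + (-9/2)·1 + 5/2·1 = 1 ✓
b·c: (-9/2)·(-1/9) = 1/2 ✓
b·c²: (-9/2)·1/81 = -1/18 ≠ 1/3 ⇒ order 2.
b·Ac: 5/2·1/9 = 5/18 ≠ 1/6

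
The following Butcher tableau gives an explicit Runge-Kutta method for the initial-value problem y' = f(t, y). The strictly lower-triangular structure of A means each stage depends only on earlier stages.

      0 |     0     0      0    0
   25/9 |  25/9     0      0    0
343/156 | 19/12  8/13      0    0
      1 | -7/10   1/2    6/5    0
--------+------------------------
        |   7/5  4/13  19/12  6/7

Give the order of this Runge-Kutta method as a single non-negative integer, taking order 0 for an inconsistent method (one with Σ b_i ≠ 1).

b = (7/5, 4/13, 19/12, 6/7)
c = (0, 25/9, 343/156, 1)
Ac = (0, 0, 200/117, 2356/585)
Σ b_i: 7/5·1 + 4/13·1 + 19/12·1 + 6/7·1 = 22649/5460 ≠ 1 ⇒ order 0.

0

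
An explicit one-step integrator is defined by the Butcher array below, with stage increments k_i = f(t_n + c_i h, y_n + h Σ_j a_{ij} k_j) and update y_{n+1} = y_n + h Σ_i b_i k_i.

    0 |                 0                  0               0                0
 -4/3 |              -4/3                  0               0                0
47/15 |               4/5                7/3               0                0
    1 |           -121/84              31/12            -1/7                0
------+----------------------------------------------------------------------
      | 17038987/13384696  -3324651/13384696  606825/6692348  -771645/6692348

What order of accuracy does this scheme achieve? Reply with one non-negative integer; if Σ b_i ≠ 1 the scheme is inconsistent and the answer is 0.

b = (17038987/13384696, -3324651/13384696, 606825/6692348, -771645/6692348)
c = (0, -4/3, 47/15, 1)
Ac = (0, 0, -28/9, -1226/315)
Σ b_i: 17038987/13384696·1 + (-3324651/13384696)·1 + 606825/6692348·1 + (-771645/6692348)·1 = 1 ✓
b·c: (-3324651/13384696)·(-4/3) + 606825/6692348·47/15 + (-771645/6692348)·1 = 1/2 ✓
b·c²: (-3324651/13384696)·16/9 + 606825/6692348·2209/225 + (-771645/6692348)·1 = 1/3 ✓
b·Ac: 606825/6692348·(-28/9) + (-771645/6692348)·(-1226/315) = 1/6 ✓
b·c³: (-3324651/13384696)·(-64/27) + 606825/6692348·103823/3375 + (-771645/6692348)·1 = 245655647/75288915 ≠ 1/4 ⇒ order 3.
b·(c∘Ac): 606825/6692348·(-1316/135) + (-771645/6692348)·(-1226/315) = -4368193/10038522 ≠ 1/8
b·Ac²: 606825/6692348·112/27 + (-771645/6692348)·15073/4725 = 2502523/301155660 ≠ 1/12
b·A²c: (-771645/6692348)·4/9 = -257215/5019261 ≠ 1/24

3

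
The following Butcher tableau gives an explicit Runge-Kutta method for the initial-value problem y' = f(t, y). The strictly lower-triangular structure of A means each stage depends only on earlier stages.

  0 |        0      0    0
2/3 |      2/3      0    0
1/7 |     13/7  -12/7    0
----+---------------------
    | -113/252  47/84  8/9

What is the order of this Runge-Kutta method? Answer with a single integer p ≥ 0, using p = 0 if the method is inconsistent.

b = (-113/252, 47/84, 8/9)
c = (0, 2/3, 1/7)
Ac = (0, 0, -8/7)
Σ b_i: (-113/252)·1 + 47/84·1 + 8/9·1 = 1 ✓
b·c: 47/84·2/3 + 8/9·1/7 = 1/2 ✓
b·c²: 47/84·4/9 + 8/9·1/49 = 353/1323 ≠ 1/3 ⇒ order 2.
b·Ac: 8/9·(-8/7) = -64/63 ≠ 1/6

2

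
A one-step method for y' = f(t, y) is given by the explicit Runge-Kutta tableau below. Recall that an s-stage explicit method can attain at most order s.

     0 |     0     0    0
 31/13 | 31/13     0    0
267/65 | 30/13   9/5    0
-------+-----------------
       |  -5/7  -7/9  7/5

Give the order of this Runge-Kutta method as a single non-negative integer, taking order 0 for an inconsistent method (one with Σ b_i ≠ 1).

b = (-5/7, -7/9, 7/5)
c = (0, 31/13, 267/65)
Ac = (0, 0, 279/65)
Σ b_i: (-5/7)·1 + (-7/9)·1 + 7/5·1 = -29/315 ≠ 1 ⇒ order 0.

0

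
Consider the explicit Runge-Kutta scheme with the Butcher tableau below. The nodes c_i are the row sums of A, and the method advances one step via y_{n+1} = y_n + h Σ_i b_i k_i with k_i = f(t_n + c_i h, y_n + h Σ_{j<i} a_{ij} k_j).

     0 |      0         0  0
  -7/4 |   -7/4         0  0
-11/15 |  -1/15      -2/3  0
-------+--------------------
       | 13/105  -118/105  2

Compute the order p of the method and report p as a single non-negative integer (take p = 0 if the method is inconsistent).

2

b = (13/105, -118/105, 2)
c = (0, -7/4, -11/15)
Ac = (0, 0, 7/6)
Σ b_i: 13/105·1 + (-118/105)·1 + 2·1 = 1 ✓
b·c: (-118/105)·(-7/4) + 2·(-11/15) = 1/2 ✓
b·c²: (-118/105)·49/16 + 2·121/225 = -4259/1800 ≠ 1/3 ⇒ order 2.
b·Ac: 2·7/6 = 7/3 ≠ 1/6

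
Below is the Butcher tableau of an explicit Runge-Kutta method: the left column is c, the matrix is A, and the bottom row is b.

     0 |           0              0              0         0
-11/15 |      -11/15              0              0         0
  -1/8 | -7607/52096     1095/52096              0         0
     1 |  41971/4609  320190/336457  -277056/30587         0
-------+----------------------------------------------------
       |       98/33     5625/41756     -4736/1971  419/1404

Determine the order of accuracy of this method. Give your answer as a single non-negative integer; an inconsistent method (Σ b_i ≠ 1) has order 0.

b = (98/33, 5625/41756, -4736/1971, 419/1404)
c = (0, -11/15, -1/8, 1)
Ac = (0, 0, -73/4736, 182/419)
Σ b_i: 98/33·1 + 5625/41756·1 + (-4736/1971)·1 + 419/1404·1 = 1 ✓
b·c: 5625/41756·(-11/15) + (-4736/1971)·(-1/8) + 419/1404·1 = 1/2 ✓
b·c²: 5625/41756·121/225 + (-4736/1971)·1/64 + 419/1404·1 = 1/3 ✓
b·Ac: (-4736/1971)·(-73/4736) + 419/1404·182/419 = 1/6 ✓
b·c³: 5625/41756·(-1331/3375) + (-4736/1971)·(-1/512) + 419/1404·1 = 1/4 ✓
b·(c∘Ac): (-4736/1971)·73/37888 + 419/1404·182/419 = 1/8 ✓
b·Ac²: (-4736/1971)·803/71040 + 419/1404·2327/6285 = 1/12 ✓
b·A²c: 419/1404·117/838 = 1/24 ✓; 4 stages ⇒ order 4.

4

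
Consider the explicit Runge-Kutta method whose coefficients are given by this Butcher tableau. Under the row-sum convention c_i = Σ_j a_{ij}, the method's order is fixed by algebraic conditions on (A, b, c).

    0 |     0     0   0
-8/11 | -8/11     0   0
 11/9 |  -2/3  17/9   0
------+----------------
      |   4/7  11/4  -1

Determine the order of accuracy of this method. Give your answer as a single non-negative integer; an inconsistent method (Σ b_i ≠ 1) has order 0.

b = (4/7, 11/4, -1)
c = (0, -8/11, 11/9)
Ac = (0, 0, -136/99)
Σ b_i: 4/7·1 + 11/4·1 + (-1)·1 = 65/28 ≠ 1 ⇒ order 0.

0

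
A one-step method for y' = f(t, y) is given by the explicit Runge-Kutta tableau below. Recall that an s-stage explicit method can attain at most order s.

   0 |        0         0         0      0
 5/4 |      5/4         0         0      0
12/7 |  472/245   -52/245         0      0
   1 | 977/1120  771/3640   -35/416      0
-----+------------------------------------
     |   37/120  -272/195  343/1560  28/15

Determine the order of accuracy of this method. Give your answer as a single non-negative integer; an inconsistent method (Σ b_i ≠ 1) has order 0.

b = (37/120, -272/195, 343/1560, 28/15)
c = (0, 5/4, 12/7, 1)
Ac = (0, 0, -13/49, 27/224)
Σ b_i: 37/120·1 + (-272/195)·1 + 343/1560·1 + 28/15·1 = 1 ✓
b·c: (-272/195)·5/4 + 343/1560·12/7 + 28/15·1 = 1/2 ✓
b·c²: (-272/195)·25/16 + 343/1560·144/49 + 28/15·1 = 1/3 ✓
b·Ac: 343/1560·(-13/49) + 28/15·27/224 = 1/6 ✓
b·c³: (-272/195)·125/64 + 343/1560·1728/343 + 28/15·1 = 1/4 ✓
b·(c∘Ac): 343/1560·(-156/343) + 28/15·27/224 = 1/8 ✓
b·Ac²: 343/1560·(-65/196) + 28/15·75/896 = 1/12 ✓
b·A²c: 28/15·5/224 = 1/24 ✓; 4 stages ⇒ order 4.

4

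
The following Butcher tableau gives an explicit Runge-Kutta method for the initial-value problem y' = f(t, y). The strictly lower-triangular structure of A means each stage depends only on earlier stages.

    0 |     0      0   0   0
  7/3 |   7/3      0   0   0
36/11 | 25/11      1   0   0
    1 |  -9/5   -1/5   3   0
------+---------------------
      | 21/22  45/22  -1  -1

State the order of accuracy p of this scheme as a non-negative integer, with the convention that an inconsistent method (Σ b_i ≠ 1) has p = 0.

b = (21/22, 45/22, -1, -1)
c = (0, 7/3, 36/11, 1)
Ac = (0, 0, 7/3, 1543/165)
Σ b_i: 21/22·1 + 45/22·1 + (-1)·1 + (-1)·1 = 1 ✓
b·c: 45/22·7/3 + (-1)·36/11 + (-1)·1 = 1/2 ✓
b·c²: 45/22·49/9 + (-1)·1296/121 + (-1)·1 = -139/242 ≠ 1/3 ⇒ order 2.
b·Ac: (-1)·7/3 + (-1)·1543/165 = -1928/165 ≠ 1/6

2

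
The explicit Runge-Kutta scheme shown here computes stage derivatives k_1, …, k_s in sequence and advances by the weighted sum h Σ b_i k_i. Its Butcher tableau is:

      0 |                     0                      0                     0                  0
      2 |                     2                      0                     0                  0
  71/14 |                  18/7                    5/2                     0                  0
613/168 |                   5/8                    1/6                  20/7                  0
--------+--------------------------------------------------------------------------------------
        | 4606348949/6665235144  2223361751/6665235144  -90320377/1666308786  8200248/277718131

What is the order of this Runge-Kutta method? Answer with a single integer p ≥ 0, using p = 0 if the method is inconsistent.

3

b = (4606348949/6665235144, 2223361751/6665235144, -90320377/1666308786, 8200248/277718131)
c = (0, 2, 71/14, 613/168)
Ac = (0, 0, 5, 2179/147)
Σ b_i: 4606348949/6665235144·1 + 2223361751/6665235144·1 + (-90320377/1666308786)·1 + 8200248/277718131·1 = 1 ✓
b·c: 2223361751/6665235144·2 + (-90320377/1666308786)·71/14 + 8200248/277718131·613/168 = 1/2 ✓
b·c²: 2223361751/6665235144·4 + (-90320377/1666308786)·5041/196 + 8200248/277718131·375769/28224 = 1/3 ✓
b·Ac: (-90320377/1666308786)·5 + 8200248/277718131·2179/147 = 1/6 ✓
b·c³: 2223361751/6665235144·8 + (-90320377/1666308786)·357911/2744 + 8200248/277718131·230346397/4741632 = -3322328572811/1119759504192 ≠ 1/4 ⇒ order 3.
b·(c∘Ac): (-90320377/1666308786)·355/14 + 8200248/277718131·1335727/24696 = 1730787883/7776107668 ≠ 1/8
b·Ac²: (-90320377/1666308786)·10 + 8200248/277718131·76301/1029 = 9607911757/5832080751 ≠ 1/12
b·A²c: 8200248/277718131·100/7 = 117146400/277718131 ≠ 1/24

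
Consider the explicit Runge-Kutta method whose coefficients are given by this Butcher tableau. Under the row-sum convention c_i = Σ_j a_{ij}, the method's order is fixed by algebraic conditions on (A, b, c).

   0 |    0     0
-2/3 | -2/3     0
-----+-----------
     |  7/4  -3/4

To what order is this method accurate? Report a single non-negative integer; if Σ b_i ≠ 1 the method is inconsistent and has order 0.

2

b = (7/4, -3/4)
c = (0, -2/3)
Σ b_i: 7/4·1 + (-3/4)·1 = 1 ✓
b·c: (-3/4)·(-2/3) = 1/2 ✓; 2 stages ⇒ order 2.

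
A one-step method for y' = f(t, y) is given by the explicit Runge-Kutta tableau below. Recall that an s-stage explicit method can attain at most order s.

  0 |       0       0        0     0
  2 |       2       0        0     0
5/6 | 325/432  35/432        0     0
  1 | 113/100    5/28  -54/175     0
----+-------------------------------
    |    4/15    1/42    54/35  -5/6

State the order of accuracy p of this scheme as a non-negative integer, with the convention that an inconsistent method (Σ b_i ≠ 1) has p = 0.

b = (4/15, 1/42, 54/35, -5/6)
c = (0, 2, 5/6, 1)
Ac = (0, 0, 35/216, 1/10)
Σ b_i: 4/15·1 + 1/42·1 + 54/35·1 + (-5/6)·1 = 1 ✓
b·c: 1/42·2 + 54/35·5/6 + (-5/6)·1 = 1/2 ✓
b·c²: 1/42·4 + 54/35·25/36 + (-5/6)·1 = 1/3 ✓
b·Ac: 54/35·35/216 + (-5/6)·1/10 = 1/6 ✓
b·c³: 1/42·8 + 54/35·125/216 + (-5/6)·1 = 1/4 ✓
b·(c∘Ac): 54/35·175/1296 + (-5/6)·1/10 = 1/8 ✓
b·Ac²: 54/35·35/108 + (-5/6)·1/2 = 1/12 ✓
b·A²c: (-5/6)·(-1/20) = 1/24 ✓; 4 stages ⇒ order 4.

4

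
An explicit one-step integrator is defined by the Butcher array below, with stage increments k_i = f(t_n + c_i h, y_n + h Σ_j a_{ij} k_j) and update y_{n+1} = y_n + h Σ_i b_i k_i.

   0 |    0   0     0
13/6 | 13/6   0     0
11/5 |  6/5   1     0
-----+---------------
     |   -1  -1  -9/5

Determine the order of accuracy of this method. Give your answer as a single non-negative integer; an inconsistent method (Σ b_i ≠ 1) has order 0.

b = (-1, -1, -9/5)
c = (0, 13/6, 11/5)
Ac = (0, 0, 13/6)
Σ b_i: (-1)·1 + (-1)·1 + (-9/5)·1 = -19/5 ≠ 1 ⇒ order 0.

0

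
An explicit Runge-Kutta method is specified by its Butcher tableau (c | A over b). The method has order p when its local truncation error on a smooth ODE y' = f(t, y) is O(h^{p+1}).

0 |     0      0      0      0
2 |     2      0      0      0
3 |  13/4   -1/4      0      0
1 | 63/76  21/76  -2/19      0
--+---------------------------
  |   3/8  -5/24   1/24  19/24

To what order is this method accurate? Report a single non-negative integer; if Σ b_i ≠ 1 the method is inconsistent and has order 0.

b = (3/8, -5/24, 1/24, 19/24)
c = (0, 2, 3, 1)
Ac = (0, 0, -1/2, 9/38)
Σ b_i: 3/8·1 + (-5/24)·1 + 1/24·1 + 19/24·1 = 1 ✓
b·c: (-5/24)·2 + 1/24·3 + 19/24·1 = 1/2 ✓
b·c²: (-5/24)·4 + 1/24·9 + 19/24·1 = 1/3 ✓
b·Ac: 1/24·(-1/2) + 19/24·9/38 = 1/6 ✓
b·c³: (-5/24)·8 + 1/24·27 + 19/24·1 = 1/4 ✓
b·(c∘Ac): 1/24·(-3/2) + 19/24·9/38 = 1/8 ✓
b·Ac²: 1/24·(-1) + 19/24·3/19 = 1/12 ✓
b·A²c: 19/24·1/19 = 1/24 ✓; 4 stages ⇒ order 4.

4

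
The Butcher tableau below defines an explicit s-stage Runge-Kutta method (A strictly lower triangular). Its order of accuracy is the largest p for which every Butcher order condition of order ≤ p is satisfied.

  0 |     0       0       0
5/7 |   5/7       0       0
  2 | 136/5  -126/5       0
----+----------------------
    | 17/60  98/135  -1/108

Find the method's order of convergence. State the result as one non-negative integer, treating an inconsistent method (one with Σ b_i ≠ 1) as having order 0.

3

b = (17/60, 98/135, -1/108)
c = (0, 5/7, 2)
Ac = (0, 0, -18)
Σ b_i: 17/60·1 + 98/135·1 + (-1/108)·1 = 1 ✓
b·c: 98/135·5/7 + (-1/108)·2 = 1/2 ✓
b·c²: 98/135·25/49 + (-1/108)·4 = 1/3 ✓
b·Ac: (-1/108)·(-18) = 1/6 ✓; 3 stages ⇒ order 3.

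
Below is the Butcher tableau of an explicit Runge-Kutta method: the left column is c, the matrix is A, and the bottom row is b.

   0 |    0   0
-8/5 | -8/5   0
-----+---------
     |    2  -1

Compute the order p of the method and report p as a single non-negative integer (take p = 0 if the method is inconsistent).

1

b = (2, -1)
c = (0, -8/5)
Σ b_i: 2·1 + (-1)·1 = 1 ✓
b·c: (-1)·(-8/5) = 8/5 ≠ 1/2 ⇒ order 1.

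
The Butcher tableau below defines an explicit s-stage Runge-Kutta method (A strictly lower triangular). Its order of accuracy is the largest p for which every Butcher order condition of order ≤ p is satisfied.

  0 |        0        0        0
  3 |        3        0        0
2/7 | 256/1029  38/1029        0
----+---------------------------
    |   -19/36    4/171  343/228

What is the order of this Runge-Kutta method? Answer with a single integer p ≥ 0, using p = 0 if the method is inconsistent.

b = (-19/36, 4/171, 343/228)
c = (0, 3, 2/7)
Ac = (0, 0, 38/343)
Σ b_i: (-19/36)·1 + 4/171·1 + 343/228·1 = 1 ✓
b·c: 4/171·3 + 343/228·2/7 = 1/2 ✓
b·c²: 4/171·9 + 343/228·4/49 = 1/3 ✓
b·Ac: 343/228·38/343 = 1/6 ✓; 3 stages ⇒ order 3.

3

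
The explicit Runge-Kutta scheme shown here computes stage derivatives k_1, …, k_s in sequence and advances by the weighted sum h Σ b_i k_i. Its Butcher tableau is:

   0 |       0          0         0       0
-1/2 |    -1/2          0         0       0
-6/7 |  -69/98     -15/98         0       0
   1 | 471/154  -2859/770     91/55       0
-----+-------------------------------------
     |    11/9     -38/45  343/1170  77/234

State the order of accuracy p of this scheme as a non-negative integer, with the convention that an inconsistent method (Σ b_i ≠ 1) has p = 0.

4

b = (11/9, -38/45, 343/1170, 77/234)
c = (0, -1/2, -6/7, 1)
Ac = (0, 0, 15/196, 135/308)
Σ b_i: 11/9·1 + (-38/45)·1 + 343/1170·1 + 77/234·1 = 1 ✓
b·c: (-38/45)·(-1/2) + 343/1170·(-6/7) + 77/234·1 = 1/2 ✓
b·c²: (-38/45)·1/4 + 343/1170·36/49 + 77/234·1 = 1/3 ✓
b·Ac: 343/1170·15/196 + 77/234·135/308 = 1/6 ✓
b·c³: (-38/45)·(-1/8) + 343/1170·(-216/343) + 77/234·1 = 1/4 ✓
b·(c∘Ac): 343/1170·(-45/686) + 77/234·135/308 = 1/8 ✓
b·Ac²: 343/1170·(-15/392) + 77/234·177/616 = 1/12 ✓
b·A²c: 77/234·39/308 = 1/24 ✓; 4 stages ⇒ order 4.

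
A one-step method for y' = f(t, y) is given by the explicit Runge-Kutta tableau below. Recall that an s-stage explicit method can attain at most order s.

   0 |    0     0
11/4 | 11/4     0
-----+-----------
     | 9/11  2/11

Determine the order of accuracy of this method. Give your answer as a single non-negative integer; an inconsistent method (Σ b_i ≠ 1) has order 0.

b = (9/11, 2/11)
c = (0, 11/4)
Σ b_i: 9/11·1 + 2/11·1 = 1 ✓
b·c: 2/11·11/4 = 1/2 ✓; 2 stages ⇒ order 2.

2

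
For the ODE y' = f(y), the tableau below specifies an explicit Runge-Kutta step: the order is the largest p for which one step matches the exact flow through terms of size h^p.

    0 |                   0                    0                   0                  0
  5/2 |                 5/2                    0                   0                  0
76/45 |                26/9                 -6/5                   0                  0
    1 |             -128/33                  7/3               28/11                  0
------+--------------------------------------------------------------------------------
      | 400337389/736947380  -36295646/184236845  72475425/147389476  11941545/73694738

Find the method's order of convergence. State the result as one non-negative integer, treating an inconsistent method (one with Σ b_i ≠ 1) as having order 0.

3

b = (400337389/736947380, -36295646/184236845, 72475425/147389476, 11941545/73694738)
c = (0, 5/2, 76/45, 1)
Ac = (0, 0, -3, 10031/990)
Σ b_i: 400337389/736947380·1 + (-36295646/184236845)·1 + 72475425/147389476·1 + 11941545/73694738·1 = 1 ✓
b·c: (-36295646/184236845)·5/2 + 72475425/147389476·76/45 + 11941545/73694738·1 = 1/2 ✓
b·c²: (-36295646/184236845)·25/4 + 72475425/147389476·5776/2025 + 11941545/73694738·1 = 1/3 ✓
b·Ac: 72475425/147389476·(-3) + 11941545/73694738·10031/990 = 1/6 ✓
b·c³: (-36295646/184236845)·125/8 + 72475425/147389476·438976/91125 + 11941545/73694738·1 = -10891393379/19897579260 ≠ 1/4 ⇒ order 3.
b·(c∘Ac): 72475425/147389476·(-76/15) + 11941545/73694738·10031/990 = -375652897/442168428 ≠ 1/8
b·Ac²: 72475425/147389476·(-15/2) + 11941545/73694738·1946287/89100 = -2952053287/19897579260 ≠ 1/12
b·A²c: 11941545/73694738·(-84/11) = -45594990/36847369 ≠ 1/24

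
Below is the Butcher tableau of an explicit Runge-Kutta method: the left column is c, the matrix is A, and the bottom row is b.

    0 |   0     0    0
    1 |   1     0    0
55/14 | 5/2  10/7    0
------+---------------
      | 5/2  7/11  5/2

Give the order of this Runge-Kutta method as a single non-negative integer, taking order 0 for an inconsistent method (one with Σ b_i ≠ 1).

b = (5/2, 7/11, 5/2)
c = (0, 1, 55/14)
Ac = (0, 0, 10/7)
Σ b_i: 5/2·1 + 7/11·1 + 5/2·1 = 62/11 ≠ 1 ⇒ order 0.

0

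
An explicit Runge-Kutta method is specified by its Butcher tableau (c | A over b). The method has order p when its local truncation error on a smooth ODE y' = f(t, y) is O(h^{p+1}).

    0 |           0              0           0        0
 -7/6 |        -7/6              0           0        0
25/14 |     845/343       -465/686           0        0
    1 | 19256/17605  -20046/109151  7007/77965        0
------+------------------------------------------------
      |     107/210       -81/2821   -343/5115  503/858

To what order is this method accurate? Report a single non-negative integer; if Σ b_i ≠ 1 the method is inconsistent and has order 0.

b = (107/210, -81/2821, -343/5115, 503/858)
c = (0, -7/6, 25/14, 1)
Ac = (0, 0, 155/196, 377/1006)
Σ b_i: 107/210·1 + (-81/2821)·1 + (-343/5115)·1 + 503/858·1 = 1 ✓
b·c: (-81/2821)·(-7/6) + (-343/5115)·25/14 + 503/858·1 = 1/2 ✓
b·c²: (-81/2821)·49/36 + (-343/5115)·625/196 + 503/858·1 = 1/3 ✓
b·Ac: (-343/5115)·155/196 + 503/858·377/1006 = 1/6 ✓
b·c³: (-81/2821)·(-343/216) + (-343/5115)·15625/2744 + 503/858·1 = 1/4 ✓
b·(c∘Ac): (-343/5115)·3875/2744 + 503/858·377/1006 = 1/8 ✓
b·Ac²: (-343/5115)·(-155/168) + 503/858·221/6036 = 1/12 ✓
b·A²c: 503/858·143/2012 = 1/24 ✓; 4 stages ⇒ order 4.

4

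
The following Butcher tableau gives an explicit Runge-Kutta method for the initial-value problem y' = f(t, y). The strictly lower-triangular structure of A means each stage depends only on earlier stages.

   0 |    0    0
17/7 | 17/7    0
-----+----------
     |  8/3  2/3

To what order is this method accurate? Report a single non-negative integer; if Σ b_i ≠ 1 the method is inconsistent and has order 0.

0

b = (8/3, 2/3)
c = (0, 17/7)
Σ b_i: 8/3·1 + 2/3·1 = 10/3 ≠ 1 ⇒ order 0.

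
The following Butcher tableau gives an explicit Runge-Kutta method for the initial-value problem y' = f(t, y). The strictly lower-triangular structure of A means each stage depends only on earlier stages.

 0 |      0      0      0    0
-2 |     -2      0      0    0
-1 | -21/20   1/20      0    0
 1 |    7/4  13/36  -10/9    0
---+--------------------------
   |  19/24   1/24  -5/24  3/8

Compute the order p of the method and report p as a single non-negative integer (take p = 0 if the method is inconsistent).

4

b = (19/24, 1/24, -5/24, 3/8)
c = (0, -2, -1, 1)
Ac = (0, 0, -1/10, 7/18)
Σ b_i: 19/24·1 + 1/24·1 + (-5/24)·1 + 3/8·1 = 1 ✓
b·c: 1/24·(-2) + (-5/24)·(-1) + 3/8·1 = 1/2 ✓
b·c²: 1/24·4 + (-5/24)·1 + 3/8·1 = 1/3 ✓
b·Ac: (-5/24)·(-1/10) + 3/8·7/18 = 1/6 ✓
b·c³: 1/24·(-8) + (-5/24)·(-1) + 3/8·1 = 1/4 ✓
b·(c∘Ac): (-5/24)·1/10 + 3/8·7/18 = 1/8 ✓
b·Ac²: (-5/24)·1/5 + 3/8·1/3 = 1/12 ✓
b·A²c: 3/8·1/9 = 1/24 ✓; 4 stages ⇒ order 4.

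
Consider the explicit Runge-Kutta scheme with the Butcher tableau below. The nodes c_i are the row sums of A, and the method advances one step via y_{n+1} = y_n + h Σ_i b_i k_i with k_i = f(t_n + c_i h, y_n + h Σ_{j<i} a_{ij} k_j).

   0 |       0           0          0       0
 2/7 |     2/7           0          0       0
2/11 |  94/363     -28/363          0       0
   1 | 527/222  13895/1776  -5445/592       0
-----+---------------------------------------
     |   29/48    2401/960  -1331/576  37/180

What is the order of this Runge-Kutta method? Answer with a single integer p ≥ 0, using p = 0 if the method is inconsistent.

b = (29/48, 2401/960, -1331/576, 37/180)
c = (0, 2/7, 2/11, 1)
Ac = (0, 0, -8/363, 125/222)
Σ b_i: 29/48·1 + 2401/960·1 + (-1331/576)·1 + 37/180·1 = 1 ✓
b·c: 2401/960·2/7 + (-1331/576)·2/11 + 37/180·1 = 1/2 ✓
b·c²: 2401/960·4/49 + (-1331/576)·4/121 + 37/180·1 = 1/3 ✓
b·Ac: (-1331/576)·(-8/363) + 37/180·125/222 = 1/6 ✓
b·c³: 2401/960·8/343 + (-1331/576)·8/1331 + 37/180·1 = 1/4 ✓
b·(c∘Ac): (-1331/576)·(-16/3993) + 37/180·125/222 = 1/8 ✓
b·Ac²: (-1331/576)·(-16/2541) + 37/180·260/777 = 1/12 ✓
b·A²c: 37/180·15/74 = 1/24 ✓; 4 stages ⇒ order 4.

4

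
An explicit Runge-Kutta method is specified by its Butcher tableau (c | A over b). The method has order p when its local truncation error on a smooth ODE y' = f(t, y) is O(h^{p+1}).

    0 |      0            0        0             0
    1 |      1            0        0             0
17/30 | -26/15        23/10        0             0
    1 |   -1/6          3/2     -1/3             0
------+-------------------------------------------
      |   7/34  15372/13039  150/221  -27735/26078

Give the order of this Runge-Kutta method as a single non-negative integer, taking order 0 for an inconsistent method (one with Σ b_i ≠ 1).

b = (7/34, 15372/13039, 150/221, -27735/26078)
c = (0, 1, 17/30, 1)
Ac = (0, 0, 23/10, 59/45)
Σ b_i: 7/34·1 + 15372/13039·1 + 150/221·1 + (-27735/26078)·1 = 1 ✓
b·c: 15372/13039·1 + 150/221·17/30 + (-27735/26078)·1 = 1/2 ✓
b·c²: 15372/13039·1 + 150/221·289/900 + (-27735/26078)·1 = 1/3 ✓
b·Ac: 150/221·23/10 + (-27735/26078)·59/45 = 1/6 ✓
b·c³: 15372/13039·1 + 150/221·4913/27000 + (-27735/26078)·1 = 43/180 ≠ 1/4 ⇒ order 3.
b·(c∘Ac): 150/221·391/300 + (-27735/26078)·59/45 = -26/51 ≠ 1/8
b·Ac²: 150/221·23/10 + (-27735/26078)·3761/2700 = 1691/21240 ≠ 1/12
b·A²c: (-27735/26078)·(-23/30) = 42527/52156 ≠ 1/24

3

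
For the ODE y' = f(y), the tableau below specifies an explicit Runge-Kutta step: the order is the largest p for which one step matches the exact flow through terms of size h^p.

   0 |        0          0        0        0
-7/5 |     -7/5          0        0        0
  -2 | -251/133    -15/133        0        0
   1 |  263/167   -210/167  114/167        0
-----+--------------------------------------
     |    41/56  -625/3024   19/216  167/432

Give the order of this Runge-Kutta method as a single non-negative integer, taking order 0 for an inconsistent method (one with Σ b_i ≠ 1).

b = (41/56, -625/3024, 19/216, 167/432)
c = (0, -7/5, -2, 1)
Ac = (0, 0, 3/19, 66/167)
Σ b_i: 41/56·1 + (-625/3024)·1 + 19/216·1 + 167/432·1 = 1 ✓
b·c: (-625/3024)·(-7/5) + 19/216·(-2) + 167/432·1 = 1/2 ✓
b·c²: (-625/3024)·49/25 + 19/216·4 + 167/432·1 = 1/3 ✓
b·Ac: 19/216·3/19 + 167/432·66/167 = 1/6 ✓
b·c³: (-625/3024)·(-343/125) + 19/216·(-8) + 167/432·1 = 1/4 ✓
b·(c∘Ac): 19/216·(-6/19) + 167/432·66/167 = 1/8 ✓
b·Ac²: 19/216·(-21/95) + 167/432·222/835 = 1/12 ✓
b·A²c: 167/432·18/167 = 1/24 ✓; 4 stages ⇒ order 4.

4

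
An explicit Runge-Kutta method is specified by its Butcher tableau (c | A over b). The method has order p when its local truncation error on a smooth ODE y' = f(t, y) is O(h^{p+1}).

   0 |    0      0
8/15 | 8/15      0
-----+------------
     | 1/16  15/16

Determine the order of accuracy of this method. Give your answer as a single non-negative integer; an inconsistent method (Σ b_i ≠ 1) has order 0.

2

b = (1/16, 15/16)
c = (0, 8/15)
Σ b_i: 1/16·1 + 15/16·1 = 1 ✓
b·c: 15/16·8/15 = 1/2 ✓; 2 stages ⇒ order 2.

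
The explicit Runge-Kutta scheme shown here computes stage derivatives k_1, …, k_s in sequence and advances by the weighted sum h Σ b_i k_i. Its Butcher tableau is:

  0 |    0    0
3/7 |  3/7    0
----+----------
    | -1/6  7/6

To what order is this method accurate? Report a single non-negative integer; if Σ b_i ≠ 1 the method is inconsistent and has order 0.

2

b = (-1/6, 7/6)
c = (0, 3/7)
Σ b_i: (-1/6)·1 + 7/6·1 = 1 ✓
b·c: 7/6·3/7 = 1/2 ✓; 2 stages ⇒ order 2.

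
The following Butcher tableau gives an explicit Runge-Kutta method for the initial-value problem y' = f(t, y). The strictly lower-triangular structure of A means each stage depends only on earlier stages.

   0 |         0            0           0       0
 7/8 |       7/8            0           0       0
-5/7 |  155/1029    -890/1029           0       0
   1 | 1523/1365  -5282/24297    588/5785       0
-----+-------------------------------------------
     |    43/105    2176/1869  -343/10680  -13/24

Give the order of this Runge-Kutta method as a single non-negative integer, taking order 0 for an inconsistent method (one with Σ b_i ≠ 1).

b = (43/105, 2176/1869, -343/10680, -13/24)
c = (0, 7/8, -5/7, 1)
Ac = (0, 0, -445/588, -41/156)
Σ b_i: 43/105·1 + 2176/1869·1 + (-343/10680)·1 + (-13/24)·1 = 1 ✓
b·c: 2176/1869·7/8 + (-343/10680)·(-5/7) + (-13/24)·1 = 1/2 ✓
b·c²: 2176/1869·49/64 + (-343/10680)·25/49 + (-13/24)·1 = 1/3 ✓
b·Ac: (-343/10680)·(-445/588) + (-13/24)·(-41/156) = 1/6 ✓
b·c³: 2176/1869·343/512 + (-343/10680)·(-125/343) + (-13/24)·1 = 1/4 ✓
b·(c∘Ac): (-343/10680)·2225/4116 + (-13/24)·(-41/156) = 1/8 ✓
b·Ac²: (-343/10680)·(-445/672) + (-13/24)·(-11/96) = 1/12 ✓
b·A²c: (-13/24)·(-1/13) = 1/24 ✓; 4 stages ⇒ order 4.

4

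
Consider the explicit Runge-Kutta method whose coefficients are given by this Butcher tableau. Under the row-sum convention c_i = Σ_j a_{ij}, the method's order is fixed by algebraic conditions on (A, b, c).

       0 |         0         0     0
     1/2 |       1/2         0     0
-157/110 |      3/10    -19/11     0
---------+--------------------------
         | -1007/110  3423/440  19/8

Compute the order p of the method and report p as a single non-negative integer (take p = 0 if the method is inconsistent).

2

b = (-1007/110, 3423/440, 19/8)
c = (0, 1/2, -157/110)
Ac = (0, 0, -19/22)
Σ b_i: (-1007/110)·1 + 3423/440·1 + 19/8·1 = 1 ✓
b·c: 3423/440·1/2 + 19/8·(-157/110) = 1/2 ✓
b·c²: 3423/440·1/4 + 19/8·24649/12100 = 164149/24200 ≠ 1/3 ⇒ order 2.
b·Ac: 19/8·(-19/22) = -361/176 ≠ 1/6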